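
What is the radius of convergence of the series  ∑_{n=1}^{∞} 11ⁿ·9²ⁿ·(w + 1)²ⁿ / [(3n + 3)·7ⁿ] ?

R = √77/99

The ratio of consecutive coefficients is [(3n + 3)/(3(n+1) + 3)] · 11·81/7 → 891/7.
Successive powers of (w + 1) differ by 2, so the series converges when |w + 1|² · 891/7 < 1, i.e. |w + 1| < √(7/891). So R = √77/99.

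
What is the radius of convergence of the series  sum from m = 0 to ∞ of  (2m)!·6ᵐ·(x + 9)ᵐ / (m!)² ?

R = 1/24

Ratio test: |a_{m+1}/a_m| = (2m+1)·(2m+2)/(m+1)² · 6 → 24 as m → ∞.
Convergence for |x + 9| · 24 < 1, i.e. |x + 9| < 1/24. So R = 1/24.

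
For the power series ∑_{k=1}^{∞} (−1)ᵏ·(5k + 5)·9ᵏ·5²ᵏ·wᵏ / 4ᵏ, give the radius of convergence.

By the ratio test, |a_{k+1}/a_k| = [(5(k+1) + 5)/(5k + 5)] · 9·25/4 → 225/4.
Thus R = 1/(225/4) = 4/225.

R = 4/225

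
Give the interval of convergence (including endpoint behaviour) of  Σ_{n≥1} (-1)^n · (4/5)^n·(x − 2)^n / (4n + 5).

Apply the ratio test: |a_{n+1}| / |a_n| = [(4n + 5)/(4(n+1) + 5)] · 4/5, which tends to 4/5 as n → ∞.
Hence the series converges for |x − 2| < 1/(4/5) = 5/4, so the radius of convergence is 5/4.
At x = 13/4: convergence follows from the alternating series test (terms decrease monotonically to 0).
When x = 3/4, the terms are asymptotic to a nonzero constant times 1/n, so the series diverges by limit comparison with Σ 1/n.

(3/4, 13/4]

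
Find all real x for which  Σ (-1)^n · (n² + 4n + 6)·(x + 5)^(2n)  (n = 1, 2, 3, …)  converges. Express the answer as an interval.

Ratio test: |a_{n+1}/a_n| = ((n+1)² + 4(n+1) + 6)/(n² + 4n + 6) → 1 as n → ∞.
Since the exponent of (x + 5) increases by 2 each term, convergence requires |x + 5|² < 1, hence R = 1.
Endpoint x = -4: the terms have absolute value of order n², which does not tend to 0, so the series diverges by the divergence test.
At x = -6: the terms have absolute value of order n², which does not tend to 0, so the series diverges by the divergence test.

(-6, -4)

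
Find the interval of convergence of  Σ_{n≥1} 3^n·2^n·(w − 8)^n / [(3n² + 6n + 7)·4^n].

The ratio of consecutive coefficients is [(3n² + 6n + 7)/(3(n+1)² + 6(n+1) + 7)] · 3·2/4 → 3/2.
The series converges when 3/2 · |w − 8| < 1, giving R = 2/3.
At w = 26/3: absolute convergence follows by limit comparison with Σ 1/n².
Check w = 22/3: absolute convergence follows by limit comparison with Σ 1/n².

[22/3, 26/3]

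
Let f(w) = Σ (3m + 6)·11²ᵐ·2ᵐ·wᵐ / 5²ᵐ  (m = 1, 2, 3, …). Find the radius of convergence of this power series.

R = 25/242

The ratio of consecutive coefficients is [(3(m+1) + 6)/(3m + 6)] · 121·2/25 → 242/25.
Thus R = 1/(242/25) = 25/242.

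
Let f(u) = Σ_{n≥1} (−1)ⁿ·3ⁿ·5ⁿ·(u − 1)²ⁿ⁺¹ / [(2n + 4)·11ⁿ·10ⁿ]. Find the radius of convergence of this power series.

The ratio of consecutive coefficients is [(2n + 4)/(2(n+1) + 4)] · 3·5/(11·10) → 3/22.
Writing y = (u − 1)², the series in y has radius 22/3, so |u − 1| < √(22/3) and R = √66/3.

R = √66/3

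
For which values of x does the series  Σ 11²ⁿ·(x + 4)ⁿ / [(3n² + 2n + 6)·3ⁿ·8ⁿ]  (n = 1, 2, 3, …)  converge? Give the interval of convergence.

[-508/121, -460/121]

The ratio of consecutive coefficients is [(3n² + 2n + 6)/(3(n+1)² + 2(n+1) + 6)] · 121/(3·8) → 121/24.
Thus R = 1/(121/24) = 24/121.
When x = -460/121, the terms are on the order of 1/n², so the series converges absolutely by comparison with the p-series (p = 2 > 1).
When x = -508/121, absolute convergence follows by limit comparison with Σ 1/n².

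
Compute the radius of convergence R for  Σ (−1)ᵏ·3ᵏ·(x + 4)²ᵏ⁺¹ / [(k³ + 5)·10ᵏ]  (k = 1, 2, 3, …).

R = √30/3

Apply the ratio test: |a_{k+1}| / |a_k| = [(k³ + 5)/((k+1)³ + 5)] · 3/10, which tends to 3/10 as k → ∞.
Since the exponent of (x + 4) increases by 2 each term, convergence requires |x + 4|² < 10/3, hence R = √30/3.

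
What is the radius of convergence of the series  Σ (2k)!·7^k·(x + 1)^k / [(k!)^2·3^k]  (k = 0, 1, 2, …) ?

R = 3/28

Apply the ratio test: |a_{k+1}| / |a_k| = (2k+1)·(2k+2)/(k+1)² · 7/3, which tends to 28/3 as k → ∞.
Thus R = 1/(28/3) = 3/28.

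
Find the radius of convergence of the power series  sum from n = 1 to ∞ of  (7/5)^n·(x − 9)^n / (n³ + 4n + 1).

R = 5/7

By the ratio test, |a_{n+1}/a_n| = [(n³ + 4n + 1)/((n+1)³ + 4(n+1) + 1)] · 7/5 → 7/5.
The series converges when 7/5 · |x − 9| < 1, giving R = 5/7.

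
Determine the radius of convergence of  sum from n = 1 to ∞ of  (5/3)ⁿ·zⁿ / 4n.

R = 3/5

Ratio test: |a_{n+1}/a_n| = [4n/4(n+1)] · 5/3 → 5/3 as n → ∞.
Convergence for |z| · 5/3 < 1, i.e. |z| < 3/5. So R = 3/5.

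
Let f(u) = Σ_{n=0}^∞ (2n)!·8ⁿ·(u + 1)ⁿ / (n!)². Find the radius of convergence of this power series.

R = 1/32

By the ratio test, |a_{n+1}/a_n| = (2n+1)·(2n+2)/(n+1)² · 8 → 32.
Convergence for |u + 1| · 32 < 1, i.e. |u + 1| < 1/32. So R = 1/32.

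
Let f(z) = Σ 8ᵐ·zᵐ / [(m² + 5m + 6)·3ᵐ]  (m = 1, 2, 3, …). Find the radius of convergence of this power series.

Ratio test: |a_{m+1}/a_m| = [(m² + 5m + 6)/((m+1)² + 5(m+1) + 6)] · 8/3 → 8/3 as m → ∞.
Hence the series converges for |z| < 1/(8/3) = 3/8, so the radius of convergence is 3/8.

R = 3/8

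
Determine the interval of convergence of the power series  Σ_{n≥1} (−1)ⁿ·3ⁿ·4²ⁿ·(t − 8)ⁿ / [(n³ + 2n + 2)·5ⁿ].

The ratio of consecutive coefficients is [(n³ + 2n + 2)/((n+1)³ + 2(n+1) + 2)] · 3·16/5 → 48/5.
The series converges when 48/5 · |t − 8| < 1, giving R = 5/48.
Check t = 389/48: the terms are on the order of 1/n³, so the series converges absolutely by comparison with the p-series (p = 3 > 1).
At t = 379/48: the terms are on the order of 1/n³, so the series converges absolutely by comparison with the p-series (p = 3 > 1).

[379/48, 389/48]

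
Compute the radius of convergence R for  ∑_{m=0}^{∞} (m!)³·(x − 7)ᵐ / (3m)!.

Apply the ratio test: |a_{m+1}| / |a_m| = (m+1)³/[(3m+1)·(3m+2)·(3m+3)], which tends to 1/27 as m → ∞.
Hence the series converges for |x − 7| < 1/(1/27) = 27, so the radius of convergence is 27.

R = 27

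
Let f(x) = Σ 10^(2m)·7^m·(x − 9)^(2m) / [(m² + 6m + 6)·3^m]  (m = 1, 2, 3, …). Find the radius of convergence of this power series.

R = √21/70

The ratio of consecutive coefficients is [(m² + 6m + 6)/((m+1)² + 6(m+1) + 6)] · 100·7/3 → 700/3.
Successive powers of (x − 9) differ by 2, so the series converges when |x − 9|² · 700/3 < 1, i.e. |x − 9| < √(3/700). So R = √21/70.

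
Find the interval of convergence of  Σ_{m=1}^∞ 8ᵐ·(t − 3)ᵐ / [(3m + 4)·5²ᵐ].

[-1/8, 49/8)

Ratio test: |a_{m+1}/a_m| = [(3m + 4)/(3(m+1) + 4)] · 8/25 → 8/25 as m → ∞.
Thus R = 1/(8/25) = 25/8.
At t = 49/8: comparison with the harmonic series Σ 1/m shows the series diverges.
When t = -1/8, an alternating series whose terms decrease to 0 in absolute value, so it converges by the Leibniz criterion.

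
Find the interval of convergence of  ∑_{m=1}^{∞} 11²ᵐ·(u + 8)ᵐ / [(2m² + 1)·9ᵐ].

[-977/121, -959/121]

Apply the ratio test: |a_{m+1}| / |a_m| = [(2m² + 1)/(2(m+1)² + 1)] · 121/9, which tends to 121/9 as m → ∞.
The series converges when 121/9 · |u + 8| < 1, giving R = 9/121.
Check u = -959/121: absolute convergence follows by limit comparison with Σ 1/m².
Check u = -977/121: the terms are on the order of 1/m², so the series converges absolutely by comparison with the p-series (p = 2 > 1).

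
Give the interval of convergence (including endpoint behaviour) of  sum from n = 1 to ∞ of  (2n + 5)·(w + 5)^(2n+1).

(-6, -4)

By the ratio test, |a_{n+1}/a_n| = (2(n+1) + 5)/(2n + 5) → 1.
Successive powers of (w + 5) differ by 2, so the series converges when |w + 5|² · 1 < 1, i.e. |w + 5| < √(1) = 1. So R = 1.
At w = -4: the n-th term does not approach 0; divergence by the term test.
When w = -6, the n-th term does not approach 0; divergence by the term test.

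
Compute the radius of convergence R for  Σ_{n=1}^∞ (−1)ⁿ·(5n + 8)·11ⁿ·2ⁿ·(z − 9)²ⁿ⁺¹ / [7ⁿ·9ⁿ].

Ratio test: |a_{n+1}/a_n| = [(5(n+1) + 8)/(5n + 8)] · 11·2/(7·9) → 22/63 as n → ∞.
Successive powers of (z − 9) differ by 2, so the series converges when |z − 9|² · 22/63 < 1, i.e. |z − 9| < √(63/22). So R = 3√154/22.

R = 3√154/22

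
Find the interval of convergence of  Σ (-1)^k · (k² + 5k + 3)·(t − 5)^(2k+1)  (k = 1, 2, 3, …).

(4, 6)

By the ratio test, |a_{k+1}/a_k| = ((k+1)² + 5(k+1) + 3)/(k² + 5k + 3) → 1.
Since the exponent of (t − 5) increases by 2 each term, convergence requires |t − 5|² < 1, hence R = 1.
Check t = 6: the k-th term does not approach 0; divergence by the term test.
At t = 4: the k-th term does not approach 0; divergence by the term test.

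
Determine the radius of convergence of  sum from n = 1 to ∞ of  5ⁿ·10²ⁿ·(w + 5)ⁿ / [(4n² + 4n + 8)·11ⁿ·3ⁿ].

R = 33/500

Ratio test: |a_{n+1}/a_n| = [(4n² + 4n + 8)/(4(n+1)² + 4(n+1) + 8)] · 5·100/(11·3) → 500/33 as n → ∞.
Thus R = 1/(500/33) = 33/500.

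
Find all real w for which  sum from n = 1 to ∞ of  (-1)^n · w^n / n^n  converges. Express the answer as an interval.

By the Cauchy root test, |a_n|^(1/n) = 1/n → 0.
The limit is 0 for every w, so R = ∞.

(−∞, ∞)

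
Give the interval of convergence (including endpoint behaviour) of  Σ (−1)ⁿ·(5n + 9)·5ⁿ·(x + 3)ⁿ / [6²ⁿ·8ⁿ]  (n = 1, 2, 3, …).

Ratio test: |a_{n+1}/a_n| = [(5(n+1) + 9)/(5n + 9)] · 5/(36·8) → 5/288 as n → ∞.
Thus R = 1/(5/288) = 288/5.
When x = 273/5, the n-th term does not approach 0; divergence by the term test.
When x = -303/5, the terms have absolute value of order n, which does not tend to 0, so the series diverges by the divergence test.

(-303/5, 273/5)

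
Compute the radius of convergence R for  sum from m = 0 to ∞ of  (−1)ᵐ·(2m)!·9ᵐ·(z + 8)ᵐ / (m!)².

Apply the ratio test: |a_{m+1}| / |a_m| = (2m+1)·(2m+2)/(m+1)² · 9, which tends to 36 as m → ∞.
The series converges when 36 · |z + 8| < 1, giving R = 1/36.

R = 1/36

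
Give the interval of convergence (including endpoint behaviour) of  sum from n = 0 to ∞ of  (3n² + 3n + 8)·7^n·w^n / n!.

The ratio of consecutive coefficients is (3(n+1)² + 3(n+1) + 8)/(3n² + 3n + 8) · 7 · 1/(n+1) → 0.
The ratio tends to 0 regardless of w, hence R = ∞.

(−∞, ∞)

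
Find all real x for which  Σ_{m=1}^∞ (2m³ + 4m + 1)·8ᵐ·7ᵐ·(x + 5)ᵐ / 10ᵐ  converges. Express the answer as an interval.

Ratio test: |a_{m+1}/a_m| = [(2(m+1)³ + 4(m+1) + 1)/(2m³ + 4m + 1)] · 8·7/10 → 28/5 as m → ∞.
Hence the series converges for |x + 5| < 1/(28/5) = 5/28, so the radius of convergence is 5/28.
When x = -135/28, the terms do not tend to 0, so the series diverges.
When x = -145/28, the terms do not tend to 0, so the series diverges.

(-145/28, -135/28)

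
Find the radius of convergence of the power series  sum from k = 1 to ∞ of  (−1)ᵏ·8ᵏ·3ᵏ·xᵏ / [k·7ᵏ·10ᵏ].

By the ratio test, |a_{k+1}/a_k| = [k/(k+1)] · 8·3/(7·10) → 12/35.
Hence the series converges for |x| < 1/(12/35) = 35/12, so the radius of convergence is 35/12.

R = 35/12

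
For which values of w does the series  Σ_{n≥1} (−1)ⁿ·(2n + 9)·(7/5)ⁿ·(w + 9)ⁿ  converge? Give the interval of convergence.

(-68/7, -58/7)

Ratio test: |a_{n+1}/a_n| = [(2(n+1) + 9)/(2n + 9)] · 7/5 → 7/5 as n → ∞.
Convergence for |w + 9| · 7/5 < 1, i.e. |w + 9| < 5/7. So R = 5/7.
At w = -58/7: the terms have absolute value of order n, which does not tend to 0, so the series diverges by the divergence test.
Endpoint w = -68/7: the n-th term does not approach 0; divergence by the term test.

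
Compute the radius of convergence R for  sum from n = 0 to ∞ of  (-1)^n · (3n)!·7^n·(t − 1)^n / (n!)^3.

By the ratio test, |a_{n+1}/a_n| = (3n+1)·(3n+2)·(3n+3)/(n+1)³ · 7 → 189.
The series converges when 189 · |t − 1| < 1, giving R = 1/189.

R = 1/189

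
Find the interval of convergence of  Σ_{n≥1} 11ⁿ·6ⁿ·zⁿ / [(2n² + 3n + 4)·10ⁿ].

Apply the ratio test: |a_{n+1}| / |a_n| = [(2n² + 3n + 4)/(2(n+1)² + 3(n+1) + 4)] · 11·6/10, which tends to 33/5 as n → ∞.
Thus R = 1/(33/5) = 5/33.
When z = 5/33, the terms are on the order of 1/n², so the series converges absolutely by comparison with the p-series (p = 2 > 1).
Check z = -5/33: the series is dominated by a constant times Σ 1/n², which converges (p = 2 > 1).

[-5/33, 5/33]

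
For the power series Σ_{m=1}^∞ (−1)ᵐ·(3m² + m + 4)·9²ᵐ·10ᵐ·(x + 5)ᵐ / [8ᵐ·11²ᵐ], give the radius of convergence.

R = 484/405

The ratio of consecutive coefficients is [(3(m+1)² + (m+1) + 4)/(3m² + m + 4)] · 81·10/(8·121) → 405/484.
Convergence for |x + 5| · 405/484 < 1, i.e. |x + 5| < 484/405. So R = 484/405.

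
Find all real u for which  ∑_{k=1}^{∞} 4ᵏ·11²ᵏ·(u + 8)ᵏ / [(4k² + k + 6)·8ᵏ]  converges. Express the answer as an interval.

[-970/121, -966/121]

By the ratio test, |a_{k+1}/a_k| = [(4k² + k + 6)/(4(k+1)² + (k+1) + 6)] · 4·121/8 → 121/2.
Convergence for |u + 8| · 121/2 < 1, i.e. |u + 8| < 2/121. So R = 2/121.
At u = -966/121: the series is dominated by a constant times Σ 1/k², which converges (p = 2 > 1).
Endpoint u = -970/121: the terms are on the order of 1/k², so the series converges absolutely by comparison with the p-series (p = 2 > 1).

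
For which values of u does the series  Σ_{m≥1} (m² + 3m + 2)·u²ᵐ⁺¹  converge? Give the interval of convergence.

(-1, 1)

Ratio test: |a_{m+1}/a_m| = ((m+1)² + 3(m+1) + 2)/(m² + 3m + 2) → 1 as m → ∞.
Writing y = u², the series in y has radius 1, so |u| < √(1) = 1 and R = 1.
When u = 1, the terms have absolute value of order m², which does not tend to 0, so the series diverges by the divergence test.
At u = -1: the m-th term does not approach 0; divergence by the term test.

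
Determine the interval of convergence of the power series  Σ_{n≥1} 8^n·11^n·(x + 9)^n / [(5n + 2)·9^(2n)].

By the ratio test, |a_{n+1}/a_n| = [(5n + 2)/(5(n+1) + 2)] · 8·11/81 → 88/81.
The series converges when 88/81 · |x + 9| < 1, giving R = 81/88.
When x = -711/88, the terms are asymptotic to a nonzero constant times 1/n, so the series diverges by limit comparison with Σ 1/n.
When x = -873/88, convergence follows from the alternating series test (terms decrease monotonically to 0).

[-873/88, -711/88)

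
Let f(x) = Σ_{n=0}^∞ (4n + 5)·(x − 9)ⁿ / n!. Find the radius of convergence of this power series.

R = ∞

Apply the ratio test: |a_{n+1}| / |a_n| = (4(n+1) + 5)/(4n + 5) · 1/(n+1), which tends to 0 as n → ∞.
The ratio tends to 0 regardless of x, hence R = ∞.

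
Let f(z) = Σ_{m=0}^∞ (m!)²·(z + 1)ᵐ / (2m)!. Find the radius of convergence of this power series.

Apply the ratio test: |a_{m+1}| / |a_m| = (m+1)²/[(2m+1)·(2m+2)], which tends to 1/4 as m → ∞.
The series converges when 1/4 · |z + 1| < 1, giving R = 4.

R = 4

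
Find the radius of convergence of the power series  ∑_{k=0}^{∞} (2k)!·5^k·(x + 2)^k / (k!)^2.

The ratio of consecutive coefficients is (2k+1)·(2k+2)/(k+1)² · 5 → 20.
Convergence for |x + 2| · 20 < 1, i.e. |x + 2| < 1/20. So R = 1/20.

R = 1/20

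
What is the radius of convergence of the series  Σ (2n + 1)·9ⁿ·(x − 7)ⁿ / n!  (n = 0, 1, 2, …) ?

R = ∞

Apply the ratio test: |a_{n+1}| / |a_n| = (2(n+1) + 1)/(2n + 1) · 9 · 1/(n+1), which tends to 0 as n → ∞.
Since the limit is 0 < 1 for every x, the series converges on all of ℝ and R = ∞.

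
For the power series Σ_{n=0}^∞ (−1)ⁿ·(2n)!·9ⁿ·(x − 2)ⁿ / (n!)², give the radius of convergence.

Ratio test: |a_{n+1}/a_n| = (2n+1)·(2n+2)/(n+1)² · 9 → 36 as n → ∞.
Hence the series converges for |x − 2| < 1/(36) = 1/36, so the radius of convergence is 1/36.

R = 1/36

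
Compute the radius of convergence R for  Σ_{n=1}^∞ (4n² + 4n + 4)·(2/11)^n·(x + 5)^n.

Apply the ratio test: |a_{n+1}| / |a_n| = [(4(n+1)² + 4(n+1) + 4)/(4n² + 4n + 4)] · 2/11, which tends to 2/11 as n → ∞.
Hence the series converges for |x + 5| < 1/(2/11) = 11/2, so the radius of convergence is 11/2.

R = 11/2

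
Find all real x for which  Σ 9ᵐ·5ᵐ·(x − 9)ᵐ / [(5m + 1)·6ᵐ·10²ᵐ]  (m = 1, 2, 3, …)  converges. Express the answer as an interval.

Ratio test: |a_{m+1}/a_m| = [(5m + 1)/(5(m+1) + 1)] · 9·5/(6·100) → 3/40 as m → ∞.
The series converges when 3/40 · |x − 9| < 1, giving R = 40/3.
Check x = 67/3: comparison with the harmonic series Σ 1/m shows the series diverges.
When x = -13/3, convergence follows from the alternating series test (terms decrease monotonically to 0).

[-13/3, 67/3)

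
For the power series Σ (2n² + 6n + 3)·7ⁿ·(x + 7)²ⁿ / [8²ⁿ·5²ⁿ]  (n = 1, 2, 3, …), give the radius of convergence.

R = 40√7/7

Apply the ratio test: |a_{n+1}| / |a_n| = [(2(n+1)² + 6(n+1) + 3)/(2n² + 6n + 3)] · 7/(64·25), which tends to 7/1600 as n → ∞.
Successive powers of (x + 7) differ by 2, so the series converges when |x + 7|² · 7/1600 < 1, i.e. |x + 7| < √(1600/7). So R = 40√7/7.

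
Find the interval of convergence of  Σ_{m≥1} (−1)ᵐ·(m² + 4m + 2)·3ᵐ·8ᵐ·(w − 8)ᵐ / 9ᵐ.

(61/8, 67/8)

By the ratio test, |a_{m+1}/a_m| = [((m+1)² + 4(m+1) + 2)/(m² + 4m + 2)] · 3·8/9 → 8/3.
The series converges when 8/3 · |w − 8| < 1, giving R = 3/8.
Check w = 67/8: the terms do not tend to 0, so the series diverges.
When w = 61/8, the terms have absolute value of order m², which does not tend to 0, so the series diverges by the divergence test.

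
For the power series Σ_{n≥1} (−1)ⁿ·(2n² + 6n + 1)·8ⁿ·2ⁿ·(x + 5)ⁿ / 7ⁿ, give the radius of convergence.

Ratio test: |a_{n+1}/a_n| = [(2(n+1)² + 6(n+1) + 1)/(2n² + 6n + 1)] · 8·2/7 → 16/7 as n → ∞.
The series converges when 16/7 · |x + 5| < 1, giving R = 7/16.

R = 7/16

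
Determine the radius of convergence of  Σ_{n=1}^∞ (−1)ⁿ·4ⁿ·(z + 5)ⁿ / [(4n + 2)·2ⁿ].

R = 1/2

By the ratio test, |a_{n+1}/a_n| = [(4n + 2)/(4(n+1) + 2)] · 4/2 → 2.
Hence the series converges for |z + 5| < 1/(2) = 1/2, so the radius of convergence is 1/2.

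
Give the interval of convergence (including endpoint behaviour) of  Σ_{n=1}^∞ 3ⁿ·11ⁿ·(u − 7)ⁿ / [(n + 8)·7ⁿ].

[224/33, 238/33)

Ratio test: |a_{n+1}/a_n| = [(n + 8)/((n+1) + 8)] · 3·11/7 → 33/7 as n → ∞.
Hence the series converges for |u − 7| < 1/(33/7) = 7/33, so the radius of convergence is 7/33.
When u = 238/33, comparison with the harmonic series Σ 1/n shows the series diverges.
Endpoint u = 224/33: the terms alternate in sign and decrease monotonically to 0 in absolute value (size ~ c/n), so the alternating series test gives convergence.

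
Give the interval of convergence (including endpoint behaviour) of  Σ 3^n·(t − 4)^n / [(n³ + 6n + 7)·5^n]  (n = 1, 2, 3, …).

[7/3, 17/3]

Ratio test: |a_{n+1}/a_n| = [(n³ + 6n + 7)/((n+1)³ + 6(n+1) + 7)] · 3/5 → 3/5 as n → ∞.
Thus R = 1/(3/5) = 5/3.
Check t = 17/3: the series is dominated by a constant times Σ 1/n³, which converges (p = 3 > 1).
When t = 7/3, the series is dominated by a constant times Σ 1/n³, which converges (p = 3 > 1).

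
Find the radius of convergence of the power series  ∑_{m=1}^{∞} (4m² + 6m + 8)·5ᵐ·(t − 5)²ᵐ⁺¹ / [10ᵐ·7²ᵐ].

R = 7√2

The ratio of consecutive coefficients is [(4(m+1)² + 6(m+1) + 8)/(4m² + 6m + 8)] · 5/(10·49) → 1/98.
Writing y = (t − 5)², the series in y has radius 98, so |t − 5| < √(98) and R = 7√2.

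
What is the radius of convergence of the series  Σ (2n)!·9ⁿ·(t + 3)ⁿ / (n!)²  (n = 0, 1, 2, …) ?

R = 1/36

By the ratio test, |a_{n+1}/a_n| = (2n+1)·(2n+2)/(n+1)² · 9 → 36.
The series converges when 36 · |t + 3| < 1, giving R = 1/36.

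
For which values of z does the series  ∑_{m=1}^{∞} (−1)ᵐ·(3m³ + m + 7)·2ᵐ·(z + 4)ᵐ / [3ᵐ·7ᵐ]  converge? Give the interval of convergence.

(-29/2, 13/2)

The ratio of consecutive coefficients is [(3(m+1)³ + (m+1) + 7)/(3m³ + m + 7)] · 2/(3·7) → 2/21.
Hence the series converges for |z + 4| < 1/(2/21) = 21/2, so the radius of convergence is 21/2.
Endpoint z = 13/2: the terms have absolute value of order m³, which does not tend to 0, so the series diverges by the divergence test.
Endpoint z = -29/2: the terms do not tend to 0, so the series diverges.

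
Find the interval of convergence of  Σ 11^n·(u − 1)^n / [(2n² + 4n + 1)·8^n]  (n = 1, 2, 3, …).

Ratio test: |a_{n+1}/a_n| = [(2n² + 4n + 1)/(2(n+1)² + 4(n+1) + 1)] · 11/8 → 11/8 as n → ∞.
Convergence for |u − 1| · 11/8 < 1, i.e. |u − 1| < 8/11. So R = 8/11.
Check u = 19/11: absolute convergence follows by limit comparison with Σ 1/n².
At u = 3/11: the terms are on the order of 1/n², so the series converges absolutely by comparison with the p-series (p = 2 > 1).

[3/11, 19/11]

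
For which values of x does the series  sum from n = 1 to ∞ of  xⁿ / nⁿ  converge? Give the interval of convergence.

By the Cauchy root test, |a_n|^(1/n) = 1/n → 0.
The limit is 0 for every x, so R = ∞.

(−∞, ∞)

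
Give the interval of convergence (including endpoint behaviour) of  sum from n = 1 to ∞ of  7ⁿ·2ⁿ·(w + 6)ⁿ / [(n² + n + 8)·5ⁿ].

By the ratio test, |a_{n+1}/a_n| = [(n² + n + 8)/((n+1)² + (n+1) + 8)] · 7·2/5 → 14/5.
Thus R = 1/(14/5) = 5/14.
At w = -79/14: absolute convergence follows by limit comparison with Σ 1/n².
Endpoint w = -89/14: the terms are on the order of 1/n², so the series converges absolutely by comparison with the p-series (p = 2 > 1).

[-89/14, -79/14]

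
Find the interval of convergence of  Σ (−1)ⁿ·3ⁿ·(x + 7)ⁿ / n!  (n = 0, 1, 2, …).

Ratio test: |a_{n+1}/a_n| = 3 · 1/(n+1) → 0 as n → ∞.
The ratio tends to 0 regardless of x, hence R = ∞.

(−∞, ∞)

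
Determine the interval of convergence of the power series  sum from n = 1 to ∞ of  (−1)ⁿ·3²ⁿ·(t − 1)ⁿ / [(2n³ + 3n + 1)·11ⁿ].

[-2/9, 20/9]

Apply the ratio test: |a_{n+1}| / |a_n| = [(2n³ + 3n + 1)/(2(n+1)³ + 3(n+1) + 1)] · 9/11, which tends to 9/11 as n → ∞.
Hence the series converges for |t − 1| < 1/(9/11) = 11/9, so the radius of convergence is 11/9.
Endpoint t = 20/9: the terms are on the order of 1/n³, so the series converges absolutely by comparison with the p-series (p = 3 > 1).
When t = -2/9, the series is dominated by a constant times Σ 1/n³, which converges (p = 3 > 1).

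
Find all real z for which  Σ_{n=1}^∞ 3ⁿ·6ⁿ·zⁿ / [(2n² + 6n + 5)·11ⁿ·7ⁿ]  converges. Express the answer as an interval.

[-77/18, 77/18]

Apply the ratio test: |a_{n+1}| / |a_n| = [(2n² + 6n + 5)/(2(n+1)² + 6(n+1) + 5)] · 3·6/(11·7), which tends to 18/77 as n → ∞.
Hence the series converges for |z| < 1/(18/77) = 77/18, so the radius of convergence is 77/18.
At z = 77/18: the terms are on the order of 1/n², so the series converges absolutely by comparison with the p-series (p = 2 > 1).
At z = -77/18: absolute convergence follows by limit comparison with Σ 1/n².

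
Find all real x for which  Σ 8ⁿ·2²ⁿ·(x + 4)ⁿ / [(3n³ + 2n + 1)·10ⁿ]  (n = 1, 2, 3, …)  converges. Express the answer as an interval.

By the ratio test, |a_{n+1}/a_n| = [(3n³ + 2n + 1)/(3(n+1)³ + 2(n+1) + 1)] · 8·4/10 → 16/5.
The series converges when 16/5 · |x + 4| < 1, giving R = 5/16.
Check x = -59/16: the series is dominated by a constant times Σ 1/n³, which converges (p = 3 > 1).
Check x = -69/16: the terms are on the order of 1/n³, so the series converges absolutely by comparison with the p-series (p = 3 > 1).

[-69/16, -59/16]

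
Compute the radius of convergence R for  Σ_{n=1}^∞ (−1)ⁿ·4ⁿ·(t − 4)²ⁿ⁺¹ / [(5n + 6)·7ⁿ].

Apply the ratio test: |a_{n+1}| / |a_n| = [(5n + 6)/(5(n+1) + 6)] · 4/7, which tends to 4/7 as n → ∞.
Since the exponent of (t − 4) increases by 2 each term, convergence requires |t − 4|² < 7/4, hence R = √7/2.

R = √7/2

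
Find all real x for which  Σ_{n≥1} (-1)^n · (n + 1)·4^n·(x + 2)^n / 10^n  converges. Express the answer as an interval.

By the ratio test, |a_{n+1}/a_n| = [((n+1) + 1)/(n + 1)] · 4/10 → 2/5.
Hence the series converges for |x + 2| < 1/(2/5) = 5/2, so the radius of convergence is 5/2.
When x = 1/2, the terms have absolute value of order n, which does not tend to 0, so the series diverges by the divergence test.
Endpoint x = -9/2: the n-th term does not approach 0; divergence by the term test.

(-9/2, 1/2)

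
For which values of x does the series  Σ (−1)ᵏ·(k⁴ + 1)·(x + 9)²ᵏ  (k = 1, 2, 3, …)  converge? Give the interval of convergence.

By the ratio test, |a_{k+1}/a_k| = ((k+1)⁴ + 1)/(k⁴ + 1) → 1.
Successive powers of (x + 9) differ by 2, so the series converges when |x + 9|² · 1 < 1, i.e. |x + 9| < √(1) = 1. So R = 1.
Endpoint x = -8: the terms have absolute value of order k⁴, which does not tend to 0, so the series diverges by the divergence test.
Endpoint x = -10: the k-th term does not approach 0; divergence by the term test.

(-10, -8)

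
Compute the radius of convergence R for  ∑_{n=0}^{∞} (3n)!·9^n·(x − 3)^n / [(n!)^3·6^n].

Ratio test: |a_{n+1}/a_n| = (3n+1)·(3n+2)·(3n+3)/(n+1)³ · 9/6 → 81/2 as n → ∞.
Thus R = 1/(81/2) = 2/81.

R = 2/81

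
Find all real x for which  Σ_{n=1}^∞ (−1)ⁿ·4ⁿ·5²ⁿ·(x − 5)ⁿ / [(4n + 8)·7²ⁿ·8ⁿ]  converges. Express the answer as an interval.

(27/25, 223/25]

The ratio of consecutive coefficients is [(4n + 8)/(4(n+1) + 8)] · 4·25/(49·8) → 25/98.
Thus R = 1/(25/98) = 98/25.
When x = 223/25, convergence follows from the alternating series test (terms decrease monotonically to 0).
When x = 27/25, the terms are asymptotic to a nonzero constant times 1/n, so the series diverges by limit comparison with Σ 1/n.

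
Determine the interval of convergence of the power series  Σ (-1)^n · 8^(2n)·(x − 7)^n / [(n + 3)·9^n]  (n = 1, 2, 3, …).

Apply the ratio test: |a_{n+1}| / |a_n| = [(n + 3)/((n+1) + 3)] · 64/9, which tends to 64/9 as n → ∞.
Thus R = 1/(64/9) = 9/64.
Endpoint x = 457/64: the terms alternate in sign and decrease monotonically to 0 in absolute value (size ~ c/n), so the alternating series test gives convergence.
Check x = 439/64: comparison with the harmonic series Σ 1/n shows the series diverges.

(439/64, 457/64]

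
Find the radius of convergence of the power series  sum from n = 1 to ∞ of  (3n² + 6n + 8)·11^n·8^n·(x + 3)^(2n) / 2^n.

By the ratio test, |a_{n+1}/a_n| = [(3(n+1)² + 6(n+1) + 8)/(3n² + 6n + 8)] · 11·8/2 → 44.
Since the exponent of (x + 3) increases by 2 each term, convergence requires |x + 3|² < 1/44, hence R = √11/22.

R = √11/22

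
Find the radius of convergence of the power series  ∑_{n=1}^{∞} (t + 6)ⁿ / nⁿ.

By the Cauchy root test, |a_n|^(1/n) = 1/n → 0.
The limit is 0 for every t, so R = ∞.

R = ∞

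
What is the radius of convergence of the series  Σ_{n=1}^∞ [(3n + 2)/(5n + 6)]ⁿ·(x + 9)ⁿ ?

Applying the root test, |a_n|^(1/n) = (3n + 2)/(5n + 6) → 3/5.
Convergence for |x + 9| · 3/5 < 1, i.e. |x + 9| < 5/3. So R = 5/3.

R = 5/3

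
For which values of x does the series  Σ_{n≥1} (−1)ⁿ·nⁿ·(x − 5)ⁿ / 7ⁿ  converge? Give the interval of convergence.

Root test: |a_n|^(1/n) = n/7 → ∞.
Since the n-th root of |a_n| is unbounded, the series converges only at x = 5; R = 0.

{5}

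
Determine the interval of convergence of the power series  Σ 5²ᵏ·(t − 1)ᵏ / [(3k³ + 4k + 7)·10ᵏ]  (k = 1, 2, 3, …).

Apply the ratio test: |a_{k+1}| / |a_k| = [(3k³ + 4k + 7)/(3(k+1)³ + 4(k+1) + 7)] · 25/10, which tends to 5/2 as k → ∞.
Convergence for |t − 1| · 5/2 < 1, i.e. |t − 1| < 2/5. So R = 2/5.
Endpoint t = 7/5: the series is dominated by a constant times Σ 1/k³, which converges (p = 3 > 1).
When t = 3/5, the series is dominated by a constant times Σ 1/k³, which converges (p = 3 > 1).

[3/5, 7/5]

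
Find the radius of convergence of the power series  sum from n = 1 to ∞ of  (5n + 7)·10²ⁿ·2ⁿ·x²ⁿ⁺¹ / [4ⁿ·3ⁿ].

Ratio test: |a_{n+1}/a_n| = [(5(n+1) + 7)/(5n + 7)] · 100·2/(4·3) → 50/3 as n → ∞.
Successive powers of x differ by 2, so the series converges when |x|² · 50/3 < 1, i.e. |x| < √(3/50). So R = √6/10.

R = √6/10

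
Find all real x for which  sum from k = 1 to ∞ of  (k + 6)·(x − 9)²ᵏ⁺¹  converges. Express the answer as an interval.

The ratio of consecutive coefficients is ((k+1) + 6)/(k + 6) → 1.
Successive powers of (x − 9) differ by 2, so the series converges when |x − 9|² · 1 < 1, i.e. |x − 9| < √(1) = 1. So R = 1.
When x = 10, the terms have absolute value of order k, which does not tend to 0, so the series diverges by the divergence test.
At x = 8: the k-th term does not approach 0; divergence by the term test.

(8, 10)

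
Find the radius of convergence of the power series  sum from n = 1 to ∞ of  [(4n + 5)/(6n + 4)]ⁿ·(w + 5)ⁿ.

By the Cauchy root test, |a_n|^(1/n) = (4n + 5)/(6n + 4) → 2/3.
Thus R = 1/(2/3) = 3/2.

R = 3/2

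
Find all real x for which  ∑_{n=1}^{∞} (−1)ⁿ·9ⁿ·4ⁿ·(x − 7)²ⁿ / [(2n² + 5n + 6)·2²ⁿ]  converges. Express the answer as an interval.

[20/3, 22/3]

By the ratio test, |a_{n+1}/a_n| = [(2n² + 5n + 6)/(2(n+1)² + 5(n+1) + 6)] · 9·4/4 → 9.
Successive powers of (x − 7) differ by 2, so the series converges when |x − 7|² · 9 < 1, i.e. |x − 7| < √(1/9) = 1/3. So R = 1/3.
Check x = 22/3: the terms are on the order of 1/n², so the series converges absolutely by comparison with the p-series (p = 2 > 1).
Endpoint x = 20/3: absolute convergence follows by limit comparison with Σ 1/n².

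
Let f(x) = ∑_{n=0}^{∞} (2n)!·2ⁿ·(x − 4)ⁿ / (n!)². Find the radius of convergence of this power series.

R = 1/8

The ratio of consecutive coefficients is (2n+1)·(2n+2)/(n+1)² · 2 → 8.
The series converges when 8 · |x − 4| < 1, giving R = 1/8.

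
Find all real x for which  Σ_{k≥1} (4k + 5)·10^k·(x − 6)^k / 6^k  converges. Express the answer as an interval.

(27/5, 33/5)

Apply the ratio test: |a_{k+1}| / |a_k| = [(4(k+1) + 5)/(4k + 5)] · 10/6, which tends to 5/3 as k → ∞.
Convergence for |x − 6| · 5/3 < 1, i.e. |x − 6| < 3/5. So R = 3/5.
When x = 33/5, the terms have absolute value of order k, which does not tend to 0, so the series diverges by the divergence test.
Endpoint x = 27/5: the terms have absolute value of order k, which does not tend to 0, so the series diverges by the divergence test.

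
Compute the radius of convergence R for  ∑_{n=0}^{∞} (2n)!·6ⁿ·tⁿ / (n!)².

The ratio of consecutive coefficients is (2n+1)·(2n+2)/(n+1)² · 6 → 24.
The series converges when 24 · |t| < 1, giving R = 1/24.

R = 1/24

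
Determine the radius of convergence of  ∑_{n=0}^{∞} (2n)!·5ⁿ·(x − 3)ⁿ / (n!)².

Apply the ratio test: |a_{n+1}| / |a_n| = (2n+1)·(2n+2)/(n+1)² · 5, which tends to 20 as n → ∞.
Convergence for |x − 3| · 20 < 1, i.e. |x − 3| < 1/20. So R = 1/20.

R = 1/20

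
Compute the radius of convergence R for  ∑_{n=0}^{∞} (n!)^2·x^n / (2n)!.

R = 4

Apply the ratio test: |a_{n+1}| / |a_n| = (n+1)²/[(2n+1)·(2n+2)], which tends to 1/4 as n → ∞.
Hence the series converges for |x| < 1/(1/4) = 4, so the radius of convergence is 4.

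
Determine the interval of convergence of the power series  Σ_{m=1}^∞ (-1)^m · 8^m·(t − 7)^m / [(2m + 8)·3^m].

By the ratio test, |a_{m+1}/a_m| = [(2m + 8)/(2(m+1) + 8)] · 8/3 → 8/3.
Thus R = 1/(8/3) = 3/8.
At t = 59/8: convergence follows from the alternating series test (terms decrease monotonically to 0).
When t = 53/8, comparison with the harmonic series Σ 1/m shows the series diverges.

(53/8, 59/8]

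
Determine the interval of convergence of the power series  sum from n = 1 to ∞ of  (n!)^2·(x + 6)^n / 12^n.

By the ratio test, |a_{n+1}/a_n| = (n+1)² · 1/12 → ∞.
The terms grow without bound for any (x + 6) ≠ 0, so R = 0 (convergence only at x = -6).

{-6}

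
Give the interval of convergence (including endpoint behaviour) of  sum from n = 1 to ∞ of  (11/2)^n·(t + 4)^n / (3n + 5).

Apply the ratio test: |a_{n+1}| / |a_n| = [(3n + 5)/(3(n+1) + 5)] · 11/2, which tends to 11/2 as n → ∞.
Thus R = 1/(11/2) = 2/11.
Endpoint t = -42/11: comparison with the harmonic series Σ 1/n shows the series diverges.
Endpoint t = -46/11: the terms alternate in sign and decrease monotonically to 0 in absolute value (size ~ c/n), so the alternating series test gives convergence.

[-46/11, -42/11)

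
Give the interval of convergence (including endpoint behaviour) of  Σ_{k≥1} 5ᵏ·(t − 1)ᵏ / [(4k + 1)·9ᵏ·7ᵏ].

[-58/5, 68/5)

By the ratio test, |a_{k+1}/a_k| = [(4k + 1)/(4(k+1) + 1)] · 5/(9·7) → 5/63.
Convergence for |t − 1| · 5/63 < 1, i.e. |t − 1| < 63/5. So R = 63/5.
Check t = 68/5: comparison with the harmonic series Σ 1/k shows the series diverges.
Endpoint t = -58/5: an alternating series whose terms decrease to 0 in absolute value, so it converges by the Leibniz criterion.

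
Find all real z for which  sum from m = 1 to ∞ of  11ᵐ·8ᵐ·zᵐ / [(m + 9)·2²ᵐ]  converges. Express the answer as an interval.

[-1/22, 1/22)

By the ratio test, |a_{m+1}/a_m| = [(m + 9)/((m+1) + 9)] · 11·8/4 → 22.
The series converges when 22 · |z| < 1, giving R = 1/22.
When z = 1/22, comparison with the harmonic series Σ 1/m shows the series diverges.
Endpoint z = -1/22: convergence follows from the alternating series test (terms decrease monotonically to 0).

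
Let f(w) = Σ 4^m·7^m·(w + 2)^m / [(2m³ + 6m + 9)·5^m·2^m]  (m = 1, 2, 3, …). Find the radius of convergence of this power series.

R = 5/14

By the ratio test, |a_{m+1}/a_m| = [(2m³ + 6m + 9)/(2(m+1)³ + 6(m+1) + 9)] · 4·7/(5·2) → 14/5.
Convergence for |w + 2| · 14/5 < 1, i.e. |w + 2| < 5/14. So R = 5/14.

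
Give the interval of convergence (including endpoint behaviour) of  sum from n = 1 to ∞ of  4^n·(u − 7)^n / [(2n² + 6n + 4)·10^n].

[9/2, 19/2]

Apply the ratio test: |a_{n+1}| / |a_n| = [(2n² + 6n + 4)/(2(n+1)² + 6(n+1) + 4)] · 4/10, which tends to 2/5 as n → ∞.
Hence the series converges for |u − 7| < 1/(2/5) = 5/2, so the radius of convergence is 5/2.
Check u = 19/2: the series is dominated by a constant times Σ 1/n², which converges (p = 2 > 1).
When u = 9/2, absolute convergence follows by limit comparison with Σ 1/n².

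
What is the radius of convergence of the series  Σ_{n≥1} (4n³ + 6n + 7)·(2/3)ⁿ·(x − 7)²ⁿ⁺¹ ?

R = √6/2

Ratio test: |a_{n+1}/a_n| = [(4(n+1)³ + 6(n+1) + 7)/(4n³ + 6n + 7)] · 2/3 → 2/3 as n → ∞.
Writing y = (x − 7)², the series in y has radius 3/2, so |x − 7| < √(3/2) and R = √6/2.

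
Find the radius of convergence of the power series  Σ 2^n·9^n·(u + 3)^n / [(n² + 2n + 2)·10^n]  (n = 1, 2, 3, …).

Apply the ratio test: |a_{n+1}| / |a_n| = [(n² + 2n + 2)/((n+1)² + 2(n+1) + 2)] · 2·9/10, which tends to 9/5 as n → ∞.
The series converges when 9/5 · |u + 3| < 1, giving R = 5/9.

R = 5/9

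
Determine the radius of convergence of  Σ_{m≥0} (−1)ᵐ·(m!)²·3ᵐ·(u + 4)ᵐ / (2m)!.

R = 4/3

The ratio of consecutive coefficients is (m+1)²/[(2m+1)·(2m+2)] · 3 → 3/4.
Thus R = 1/(3/4) = 4/3.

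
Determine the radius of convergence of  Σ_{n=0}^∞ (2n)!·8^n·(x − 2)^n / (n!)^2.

By the ratio test, |a_{n+1}/a_n| = (2n+1)·(2n+2)/(n+1)² · 8 → 32.
The series converges when 32 · |x − 2| < 1, giving R = 1/32.

R = 1/32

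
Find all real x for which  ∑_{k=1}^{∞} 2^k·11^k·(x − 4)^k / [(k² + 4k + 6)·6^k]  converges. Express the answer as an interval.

Apply the ratio test: |a_{k+1}| / |a_k| = [(k² + 4k + 6)/((k+1)² + 4(k+1) + 6)] · 2·11/6, which tends to 11/3 as k → ∞.
Convergence for |x − 4| · 11/3 < 1, i.e. |x − 4| < 3/11. So R = 3/11.
Check x = 47/11: the terms are on the order of 1/k², so the series converges absolutely by comparison with the p-series (p = 2 > 1).
Endpoint x = 41/11: the series is dominated by a constant times Σ 1/k², which converges (p = 2 > 1).

[41/11, 47/11]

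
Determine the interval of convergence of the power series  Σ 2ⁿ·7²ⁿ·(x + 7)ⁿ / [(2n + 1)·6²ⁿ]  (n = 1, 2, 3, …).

Apply the ratio test: |a_{n+1}| / |a_n| = [(2n + 1)/(2(n+1) + 1)] · 2·49/36, which tends to 49/18 as n → ∞.
Hence the series converges for |x + 7| < 1/(49/18) = 18/49, so the radius of convergence is 18/49.
At x = -325/49: comparison with the harmonic series Σ 1/n shows the series diverges.
When x = -361/49, an alternating series whose terms decrease to 0 in absolute value, so it converges by the Leibniz criterion.

[-361/49, -325/49)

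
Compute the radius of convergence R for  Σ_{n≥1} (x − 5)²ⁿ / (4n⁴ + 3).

R = 1

Ratio test: |a_{n+1}/a_n| = (4n⁴ + 3)/(4(n+1)⁴ + 3) → 1 as n → ∞.
Successive powers of (x − 5) differ by 2, so the series converges when |x − 5|² · 1 < 1, i.e. |x − 5| < √(1) = 1. So R = 1.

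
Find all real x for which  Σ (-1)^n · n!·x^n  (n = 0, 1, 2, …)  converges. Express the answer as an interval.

Apply the ratio test: |a_{n+1}| / |a_n| = (n+1), which tends to ∞ as n → ∞.
The ratio grows without bound, so the series diverges whenever x ≠ 0; it converges only at x = 0. R = 0.

{0}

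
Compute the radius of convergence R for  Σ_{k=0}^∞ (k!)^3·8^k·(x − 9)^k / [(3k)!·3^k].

R = 81/8

By the ratio test, |a_{k+1}/a_k| = (k+1)³/[(3k+1)·(3k+2)·(3k+3)] · 8/3 → 8/81.
The series converges when 8/81 · |x − 9| < 1, giving R = 81/8.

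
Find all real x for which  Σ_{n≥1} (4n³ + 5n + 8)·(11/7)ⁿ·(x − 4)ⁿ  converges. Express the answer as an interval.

(37/11, 51/11)

The ratio of consecutive coefficients is [(4(n+1)³ + 5(n+1) + 8)/(4n³ + 5n + 8)] · 11/7 → 11/7.
Thus R = 1/(11/7) = 7/11.
At x = 51/11: the terms do not tend to 0, so the series diverges.
When x = 37/11, the terms have absolute value of order n³, which does not tend to 0, so the series diverges by the divergence test.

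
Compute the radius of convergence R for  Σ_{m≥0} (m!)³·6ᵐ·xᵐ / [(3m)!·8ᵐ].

R = 36

The ratio of consecutive coefficients is (m+1)³/[(3m+1)·(3m+2)·(3m+3)] · 6/8 → 1/36.
The series converges when 1/36 · |x| < 1, giving R = 36.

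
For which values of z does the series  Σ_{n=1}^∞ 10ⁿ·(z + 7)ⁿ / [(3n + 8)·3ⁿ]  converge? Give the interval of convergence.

Apply the ratio test: |a_{n+1}| / |a_n| = [(3n + 8)/(3(n+1) + 8)] · 10/3, which tends to 10/3 as n → ∞.
The series converges when 10/3 · |z + 7| < 1, giving R = 3/10.
Endpoint z = -67/10: the terms are asymptotic to a nonzero constant times 1/n, so the series diverges by limit comparison with Σ 1/n.
When z = -73/10, the terms alternate in sign and decrease monotonically to 0 in absolute value (size ~ c/n), so the alternating series test gives convergence.

[-73/10, -67/10)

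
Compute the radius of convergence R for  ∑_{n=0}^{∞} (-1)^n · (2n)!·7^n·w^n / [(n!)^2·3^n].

Ratio test: |a_{n+1}/a_n| = (2n+1)·(2n+2)/(n+1)² · 7/3 → 28/3 as n → ∞.
Thus R = 1/(28/3) = 3/28.

R = 3/28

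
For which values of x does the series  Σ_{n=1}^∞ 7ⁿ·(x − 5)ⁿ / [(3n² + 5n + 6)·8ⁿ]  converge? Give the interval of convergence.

[27/7, 43/7]

Ratio test: |a_{n+1}/a_n| = [(3n² + 5n + 6)/(3(n+1)² + 5(n+1) + 6)] · 7/8 → 7/8 as n → ∞.
Convergence for |x − 5| · 7/8 < 1, i.e. |x − 5| < 8/7. So R = 8/7.
Check x = 43/7: the series is dominated by a constant times Σ 1/n², which converges (p = 2 > 1).
Check x = 27/7: absolute convergence follows by limit comparison with Σ 1/n².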